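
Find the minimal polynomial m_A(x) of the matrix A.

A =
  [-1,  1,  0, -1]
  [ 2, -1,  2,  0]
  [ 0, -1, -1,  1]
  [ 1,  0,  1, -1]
x^3 + 3*x^2 + 3*x + 1

The characteristic polynomial is χ_A(x) = (x + 1)^4, so the eigenvalues are known. The minimal polynomial is
  m_A(x) = Π_λ (x − λ)^{k_λ}
where k_λ is the size of the *largest* Jordan block for λ (equivalently, the smallest k with (A − λI)^k v = 0 for every generalised eigenvector v of λ).

  λ = -1: largest Jordan block has size 3, contributing (x + 1)^3

So m_A(x) = (x + 1)^3 = x^3 + 3*x^2 + 3*x + 1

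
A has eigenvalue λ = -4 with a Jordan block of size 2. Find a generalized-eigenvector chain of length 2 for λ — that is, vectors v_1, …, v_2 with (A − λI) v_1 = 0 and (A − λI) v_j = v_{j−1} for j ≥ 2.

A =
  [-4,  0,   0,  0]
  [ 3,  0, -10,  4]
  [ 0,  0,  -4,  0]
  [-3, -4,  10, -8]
A Jordan chain for λ = -4 of length 2:
v_1 = (0, 3, 0, -3)ᵀ
v_2 = (1, 0, 0, 0)ᵀ

Let N = A − (-4)·I. We want v_2 with N^2 v_2 = 0 but N^1 v_2 ≠ 0; then v_{j-1} := N · v_j for j = 2, …, 2.

Pick v_2 = (1, 0, 0, 0)ᵀ.
Then v_1 = N · v_2 = (0, 3, 0, -3)ᵀ.

Sanity check: (A − (-4)·I) v_1 = (0, 0, 0, 0)ᵀ = 0. ✓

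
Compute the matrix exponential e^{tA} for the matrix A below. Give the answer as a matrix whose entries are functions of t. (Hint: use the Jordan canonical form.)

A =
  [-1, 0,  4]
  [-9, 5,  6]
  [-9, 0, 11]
e^{tA} =
  [-6*t*exp(5*t) + exp(5*t), 0, 4*t*exp(5*t)]
  [-9*t*exp(5*t), exp(5*t), 6*t*exp(5*t)]
  [-9*t*exp(5*t), 0, 6*t*exp(5*t) + exp(5*t)]

Strategy: write A = P · J · P⁻¹ where J is a Jordan canonical form, so e^{tA} = P · e^{tJ} · P⁻¹, and e^{tJ} can be computed block-by-block.

A has Jordan form
J =
  [5, 1, 0]
  [0, 5, 0]
  [0, 0, 5]
(up to reordering of blocks).

Per-block formulas:
  For a 2×2 Jordan block J_2(5): exp(t · J_2(5)) = e^(5t)·(I + t·N), where N is the 2×2 nilpotent shift.
  For a 1×1 block at λ = 5: exp(t · [5]) = [e^(5t)].

After assembling e^{tJ} and conjugating by P, we get:

e^{tA} =
  [-6*t*exp(5*t) + exp(5*t), 0, 4*t*exp(5*t)]
  [-9*t*exp(5*t), exp(5*t), 6*t*exp(5*t)]
  [-9*t*exp(5*t), 0, 6*t*exp(5*t) + exp(5*t)]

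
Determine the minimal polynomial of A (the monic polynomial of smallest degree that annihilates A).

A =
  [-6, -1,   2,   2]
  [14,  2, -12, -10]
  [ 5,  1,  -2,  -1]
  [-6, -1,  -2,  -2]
x^2 + 4*x + 4

The characteristic polynomial is χ_A(x) = (x + 2)^4, so the eigenvalues are known. The minimal polynomial is
  m_A(x) = Π_λ (x − λ)^{k_λ}
where k_λ is the size of the *largest* Jordan block for λ (equivalently, the smallest k with (A − λI)^k v = 0 for every generalised eigenvector v of λ).

  λ = -2: largest Jordan block has size 2, contributing (x + 2)^2

So m_A(x) = (x + 2)^2 = x^2 + 4*x + 4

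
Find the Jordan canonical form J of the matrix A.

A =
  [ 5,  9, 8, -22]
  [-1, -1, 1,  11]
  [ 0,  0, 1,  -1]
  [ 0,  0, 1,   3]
J_3(2) ⊕ J_1(2)

The characteristic polynomial is
  det(x·I − A) = x^4 - 8*x^3 + 24*x^2 - 32*x + 16 = (x - 2)^4

Eigenvalues and multiplicities (the geometric multiplicity of λ is n − rank(A − λI), which equals the number of Jordan blocks for λ):
  λ = 2: algebraic multiplicity = 4, geometric multiplicity = 2

Determining the block sizes for each eigenvalue:
  λ = 2: with am = 4 and gm = 2, the partition is not yet determined (e.g. several partitions of 4 into 2 parts exist). Let N = A − (2)·I. Computing rank(N^1) = 2, rank(N^2) = 1, rank(N^3) = 0; the number of blocks of size ≥ j is rank(N^{j−1}) − rank(N^j), giving [2, 1, 1]. So we have 1 block(s) of size 3, 1 block(s) of size 1 → block sizes [3, 1]

Assembling the blocks gives a Jordan form
J =
  [2, 1, 0, 0]
  [0, 2, 1, 0]
  [0, 0, 2, 0]
  [0, 0, 0, 2]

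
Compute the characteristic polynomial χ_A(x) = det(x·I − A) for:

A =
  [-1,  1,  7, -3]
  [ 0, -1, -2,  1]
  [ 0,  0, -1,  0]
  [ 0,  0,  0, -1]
x^4 + 4*x^3 + 6*x^2 + 4*x + 1

Expanding det(x·I − A) (e.g. by cofactor expansion or by noting that A is similar to its Jordan form J, which has the same characteristic polynomial as A) gives
  χ_A(x) = x^4 + 4*x^3 + 6*x^2 + 4*x + 1
which factors as (x + 1)^4. The eigenvalues (with algebraic multiplicities) are λ = -1 with multiplicity 4.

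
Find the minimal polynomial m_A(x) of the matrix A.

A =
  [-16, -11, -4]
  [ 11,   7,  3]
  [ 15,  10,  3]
x^3 + 6*x^2 + 12*x + 8

The characteristic polynomial is χ_A(x) = (x + 2)^3, so the eigenvalues are known. The minimal polynomial is
  m_A(x) = Π_λ (x − λ)^{k_λ}
where k_λ is the size of the *largest* Jordan block for λ (equivalently, the smallest k with (A − λI)^k v = 0 for every generalised eigenvector v of λ).

  λ = -2: largest Jordan block has size 3, contributing (x + 2)^3

So m_A(x) = (x + 2)^3 = x^3 + 6*x^2 + 12*x + 8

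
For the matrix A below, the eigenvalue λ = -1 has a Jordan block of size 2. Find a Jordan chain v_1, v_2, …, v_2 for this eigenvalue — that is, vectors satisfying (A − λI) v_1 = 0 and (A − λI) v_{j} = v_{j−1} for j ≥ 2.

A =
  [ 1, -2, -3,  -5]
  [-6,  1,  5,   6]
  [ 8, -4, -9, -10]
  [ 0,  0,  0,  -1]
A Jordan chain for λ = -1 of length 2:
v_1 = (1, -2, 2, 0)ᵀ
v_2 = (0, 2, 0, -1)ᵀ

Let N = A − (-1)·I. We want v_2 with N^2 v_2 = 0 but N^1 v_2 ≠ 0; then v_{j-1} := N · v_j for j = 2, …, 2.

Pick v_2 = (0, 2, 0, -1)ᵀ.
Then v_1 = N · v_2 = (1, -2, 2, 0)ᵀ.

Sanity check: (A − (-1)·I) v_1 = (0, 0, 0, 0)ᵀ = 0. ✓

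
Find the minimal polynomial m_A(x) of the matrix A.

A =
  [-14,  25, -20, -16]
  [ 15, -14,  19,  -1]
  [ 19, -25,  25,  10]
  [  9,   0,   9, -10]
x^4 + 13*x^3 + 60*x^2 + 112*x + 64

The characteristic polynomial is χ_A(x) = (x + 1)*(x + 4)^3, so the eigenvalues are known. The minimal polynomial is
  m_A(x) = Π_λ (x − λ)^{k_λ}
where k_λ is the size of the *largest* Jordan block for λ (equivalently, the smallest k with (A − λI)^k v = 0 for every generalised eigenvector v of λ).

  λ = -4: largest Jordan block has size 3, contributing (x + 4)^3
  λ = -1: largest Jordan block has size 1, contributing (x + 1)

So m_A(x) = (x + 1)*(x + 4)^3 = x^4 + 13*x^3 + 60*x^2 + 112*x + 64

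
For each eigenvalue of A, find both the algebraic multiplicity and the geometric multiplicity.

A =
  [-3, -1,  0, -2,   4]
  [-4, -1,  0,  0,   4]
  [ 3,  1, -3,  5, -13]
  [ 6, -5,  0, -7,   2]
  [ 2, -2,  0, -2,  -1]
λ = -3: alg = 5, geom = 3

Step 1 — factor the characteristic polynomial to read off the algebraic multiplicities:
  χ_A(x) = (x + 3)^5

Step 2 — compute geometric multiplicities via the rank-nullity identity g(λ) = n − rank(A − λI):
  rank(A − (-3)·I) = 2, so dim ker(A − (-3)·I) = n − 2 = 3

Summary:
  λ = -3: algebraic multiplicity = 5, geometric multiplicity = 3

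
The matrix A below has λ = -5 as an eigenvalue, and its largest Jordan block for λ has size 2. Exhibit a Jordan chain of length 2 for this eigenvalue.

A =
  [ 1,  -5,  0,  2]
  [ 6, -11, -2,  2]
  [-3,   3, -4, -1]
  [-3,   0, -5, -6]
A Jordan chain for λ = -5 of length 2:
v_1 = (6, 6, -3, -3)ᵀ
v_2 = (1, 0, 0, 0)ᵀ

Let N = A − (-5)·I. We want v_2 with N^2 v_2 = 0 but N^1 v_2 ≠ 0; then v_{j-1} := N · v_j for j = 2, …, 2.

Pick v_2 = (1, 0, 0, 0)ᵀ.
Then v_1 = N · v_2 = (6, 6, -3, -3)ᵀ.

Sanity check: (A − (-5)·I) v_1 = (0, 0, 0, 0)ᵀ = 0. ✓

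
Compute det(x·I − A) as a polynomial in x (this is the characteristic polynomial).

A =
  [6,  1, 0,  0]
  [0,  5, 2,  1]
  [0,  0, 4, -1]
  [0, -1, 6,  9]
x^4 - 24*x^3 + 216*x^2 - 864*x + 1296

Expanding det(x·I − A) (e.g. by cofactor expansion or by noting that A is similar to its Jordan form J, which has the same characteristic polynomial as A) gives
  χ_A(x) = x^4 - 24*x^3 + 216*x^2 - 864*x + 1296
which factors as (x - 6)^4. The eigenvalues (with algebraic multiplicities) are λ = 6 with multiplicity 4.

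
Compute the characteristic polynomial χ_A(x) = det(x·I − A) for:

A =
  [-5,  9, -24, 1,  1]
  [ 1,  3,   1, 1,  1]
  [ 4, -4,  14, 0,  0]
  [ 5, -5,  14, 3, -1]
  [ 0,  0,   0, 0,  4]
x^5 - 19*x^4 + 144*x^3 - 544*x^2 + 1024*x - 768

Expanding det(x·I − A) (e.g. by cofactor expansion or by noting that A is similar to its Jordan form J, which has the same characteristic polynomial as A) gives
  χ_A(x) = x^5 - 19*x^4 + 144*x^3 - 544*x^2 + 1024*x - 768
which factors as (x - 4)^4*(x - 3). The eigenvalues (with algebraic multiplicities) are λ = 3 with multiplicity 1, λ = 4 with multiplicity 4.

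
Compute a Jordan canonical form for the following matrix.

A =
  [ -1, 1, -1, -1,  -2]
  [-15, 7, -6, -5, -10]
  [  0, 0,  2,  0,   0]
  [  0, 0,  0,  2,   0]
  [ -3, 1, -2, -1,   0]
J_3(2) ⊕ J_1(2) ⊕ J_1(2)

The characteristic polynomial is
  det(x·I − A) = x^5 - 10*x^4 + 40*x^3 - 80*x^2 + 80*x - 32 = (x - 2)^5

Eigenvalues and multiplicities (the geometric multiplicity of λ is n − rank(A − λI), which equals the number of Jordan blocks for λ):
  λ = 2: algebraic multiplicity = 5, geometric multiplicity = 3

Determining the block sizes for each eigenvalue:
  λ = 2: with am = 5 and gm = 3, the partition is not yet determined (e.g. several partitions of 5 into 3 parts exist). Let N = A − (2)·I. Computing rank(N^1) = 2, rank(N^2) = 1, rank(N^3) = 0; the number of blocks of size ≥ j is rank(N^{j−1}) − rank(N^j), giving [3, 1, 1]. So we have 1 block(s) of size 3, 2 block(s) of size 1 → block sizes [3, 1, 1]

Assembling the blocks gives a Jordan form
J =
  [2, 1, 0, 0, 0]
  [0, 2, 1, 0, 0]
  [0, 0, 2, 0, 0]
  [0, 0, 0, 2, 0]
  [0, 0, 0, 0, 2]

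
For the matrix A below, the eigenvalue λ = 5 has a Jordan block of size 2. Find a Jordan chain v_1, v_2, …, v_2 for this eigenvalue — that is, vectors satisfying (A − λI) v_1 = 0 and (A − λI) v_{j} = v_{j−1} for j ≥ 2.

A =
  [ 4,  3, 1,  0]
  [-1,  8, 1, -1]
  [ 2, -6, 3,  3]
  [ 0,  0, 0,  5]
A Jordan chain for λ = 5 of length 2:
v_1 = (-1, -1, 2, 0)ᵀ
v_2 = (1, 0, 0, 0)ᵀ

Let N = A − (5)·I. We want v_2 with N^2 v_2 = 0 but N^1 v_2 ≠ 0; then v_{j-1} := N · v_j for j = 2, …, 2.

Pick v_2 = (1, 0, 0, 0)ᵀ.
Then v_1 = N · v_2 = (-1, -1, 2, 0)ᵀ.

Sanity check: (A − (5)·I) v_1 = (0, 0, 0, 0)ᵀ = 0. ✓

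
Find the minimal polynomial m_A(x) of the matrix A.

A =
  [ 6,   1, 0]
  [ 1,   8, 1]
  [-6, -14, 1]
x^3 - 15*x^2 + 75*x - 125

The characteristic polynomial is χ_A(x) = (x - 5)^3, so the eigenvalues are known. The minimal polynomial is
  m_A(x) = Π_λ (x − λ)^{k_λ}
where k_λ is the size of the *largest* Jordan block for λ (equivalently, the smallest k with (A − λI)^k v = 0 for every generalised eigenvector v of λ).

  λ = 5: largest Jordan block has size 3, contributing (x − 5)^3

So m_A(x) = (x - 5)^3 = x^3 - 15*x^2 + 75*x - 125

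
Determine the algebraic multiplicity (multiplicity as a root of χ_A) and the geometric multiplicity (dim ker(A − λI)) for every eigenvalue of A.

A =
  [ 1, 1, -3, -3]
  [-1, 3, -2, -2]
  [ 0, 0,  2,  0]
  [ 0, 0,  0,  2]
λ = 2: alg = 4, geom = 2

Step 1 — factor the characteristic polynomial to read off the algebraic multiplicities:
  χ_A(x) = (x - 2)^4

Step 2 — compute geometric multiplicities via the rank-nullity identity g(λ) = n − rank(A − λI):
  rank(A − (2)·I) = 2, so dim ker(A − (2)·I) = n − 2 = 2

Summary:
  λ = 2: algebraic multiplicity = 4, geometric multiplicity = 2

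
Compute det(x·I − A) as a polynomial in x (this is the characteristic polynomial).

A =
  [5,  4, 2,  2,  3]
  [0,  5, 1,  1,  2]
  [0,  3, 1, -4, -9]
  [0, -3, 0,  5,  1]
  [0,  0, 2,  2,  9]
x^5 - 25*x^4 + 250*x^3 - 1250*x^2 + 3125*x - 3125

Expanding det(x·I − A) (e.g. by cofactor expansion or by noting that A is similar to its Jordan form J, which has the same characteristic polynomial as A) gives
  χ_A(x) = x^5 - 25*x^4 + 250*x^3 - 1250*x^2 + 3125*x - 3125
which factors as (x - 5)^5. The eigenvalues (with algebraic multiplicities) are λ = 5 with multiplicity 5.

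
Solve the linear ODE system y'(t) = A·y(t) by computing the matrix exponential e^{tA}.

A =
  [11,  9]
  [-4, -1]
e^{tA} =
  [6*t*exp(5*t) + exp(5*t), 9*t*exp(5*t)]
  [-4*t*exp(5*t), -6*t*exp(5*t) + exp(5*t)]

Strategy: write A = P · J · P⁻¹ where J is a Jordan canonical form, so e^{tA} = P · e^{tJ} · P⁻¹, and e^{tJ} can be computed block-by-block.

A has Jordan form
J =
  [5, 1]
  [0, 5]
(up to reordering of blocks).

Per-block formulas:
  For a 2×2 Jordan block J_2(5): exp(t · J_2(5)) = e^(5t)·(I + t·N), where N is the 2×2 nilpotent shift.

After assembling e^{tJ} and conjugating by P, we get:

e^{tA} =
  [6*t*exp(5*t) + exp(5*t), 9*t*exp(5*t)]
  [-4*t*exp(5*t), -6*t*exp(5*t) + exp(5*t)]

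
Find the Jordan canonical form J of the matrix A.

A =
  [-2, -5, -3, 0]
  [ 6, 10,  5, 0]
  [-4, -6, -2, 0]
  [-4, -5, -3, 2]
J_3(2) ⊕ J_1(2)

The characteristic polynomial is
  det(x·I − A) = x^4 - 8*x^3 + 24*x^2 - 32*x + 16 = (x - 2)^4

Eigenvalues and multiplicities (the geometric multiplicity of λ is n − rank(A − λI), which equals the number of Jordan blocks for λ):
  λ = 2: algebraic multiplicity = 4, geometric multiplicity = 2

Determining the block sizes for each eigenvalue:
  λ = 2: with am = 4 and gm = 2, the partition is not yet determined (e.g. several partitions of 4 into 2 parts exist). Let N = A − (2)·I. Computing rank(N^1) = 2, rank(N^2) = 1, rank(N^3) = 0; the number of blocks of size ≥ j is rank(N^{j−1}) − rank(N^j), giving [2, 1, 1]. So we have 1 block(s) of size 3, 1 block(s) of size 1 → block sizes [3, 1]

Assembling the blocks gives a Jordan form
J =
  [2, 1, 0, 0]
  [0, 2, 1, 0]
  [0, 0, 2, 0]
  [0, 0, 0, 2]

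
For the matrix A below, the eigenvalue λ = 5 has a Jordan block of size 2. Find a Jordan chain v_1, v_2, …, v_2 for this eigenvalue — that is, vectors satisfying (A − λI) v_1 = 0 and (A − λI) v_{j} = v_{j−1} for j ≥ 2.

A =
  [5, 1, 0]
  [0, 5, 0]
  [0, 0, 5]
A Jordan chain for λ = 5 of length 2:
v_1 = (1, 0, 0)ᵀ
v_2 = (0, 1, 0)ᵀ

Let N = A − (5)·I. We want v_2 with N^2 v_2 = 0 but N^1 v_2 ≠ 0; then v_{j-1} := N · v_j for j = 2, …, 2.

Pick v_2 = (0, 1, 0)ᵀ.
Then v_1 = N · v_2 = (1, 0, 0)ᵀ.

Sanity check: (A − (5)·I) v_1 = (0, 0, 0)ᵀ = 0. ✓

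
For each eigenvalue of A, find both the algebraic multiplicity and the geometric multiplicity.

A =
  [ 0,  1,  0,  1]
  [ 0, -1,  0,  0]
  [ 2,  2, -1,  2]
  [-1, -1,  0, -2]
λ = -1: alg = 4, geom = 3

Step 1 — factor the characteristic polynomial to read off the algebraic multiplicities:
  χ_A(x) = (x + 1)^4

Step 2 — compute geometric multiplicities via the rank-nullity identity g(λ) = n − rank(A − λI):
  rank(A − (-1)·I) = 1, so dim ker(A − (-1)·I) = n − 1 = 3

Summary:
  λ = -1: algebraic multiplicity = 4, geometric multiplicity = 3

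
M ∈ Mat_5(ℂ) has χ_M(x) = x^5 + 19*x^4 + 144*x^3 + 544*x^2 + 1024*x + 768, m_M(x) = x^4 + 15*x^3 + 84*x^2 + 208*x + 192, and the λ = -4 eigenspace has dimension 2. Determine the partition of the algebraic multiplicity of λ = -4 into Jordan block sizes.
Block sizes for λ = -4: [3, 1]

Step 1 — from the characteristic polynomial, algebraic multiplicity of λ = -4 is 4. From dim ker(M − (-4)·I) = 2, there are exactly 2 Jordan blocks for λ = -4.
Step 2 — from the minimal polynomial, the factor (x + 4)^3 tells us the largest block for λ = -4 has size 3.
Step 3 — with total size 4, 2 blocks, and largest block 3, the block sizes (in nonincreasing order) are [3, 1].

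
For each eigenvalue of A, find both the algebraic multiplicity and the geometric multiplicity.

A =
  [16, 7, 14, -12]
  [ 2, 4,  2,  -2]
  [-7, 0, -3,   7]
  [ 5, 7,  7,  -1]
λ = 4: alg = 4, geom = 2

Step 1 — factor the characteristic polynomial to read off the algebraic multiplicities:
  χ_A(x) = (x - 4)^4

Step 2 — compute geometric multiplicities via the rank-nullity identity g(λ) = n − rank(A − λI):
  rank(A − (4)·I) = 2, so dim ker(A − (4)·I) = n − 2 = 2

Summary:
  λ = 4: algebraic multiplicity = 4, geometric multiplicity = 2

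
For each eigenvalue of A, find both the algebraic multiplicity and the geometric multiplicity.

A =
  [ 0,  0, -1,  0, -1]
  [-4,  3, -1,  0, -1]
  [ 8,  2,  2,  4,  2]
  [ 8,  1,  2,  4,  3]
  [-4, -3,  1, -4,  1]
λ = 2: alg = 5, geom = 2

Step 1 — factor the characteristic polynomial to read off the algebraic multiplicities:
  χ_A(x) = (x - 2)^5

Step 2 — compute geometric multiplicities via the rank-nullity identity g(λ) = n − rank(A − λI):
  rank(A − (2)·I) = 3, so dim ker(A − (2)·I) = n − 3 = 2

Summary:
  λ = 2: algebraic multiplicity = 5, geometric multiplicity = 2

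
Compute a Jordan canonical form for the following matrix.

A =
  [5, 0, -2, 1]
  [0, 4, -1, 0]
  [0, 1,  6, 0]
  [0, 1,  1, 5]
J_3(5) ⊕ J_1(5)

The characteristic polynomial is
  det(x·I − A) = x^4 - 20*x^3 + 150*x^2 - 500*x + 625 = (x - 5)^4

Eigenvalues and multiplicities (the geometric multiplicity of λ is n − rank(A − λI), which equals the number of Jordan blocks for λ):
  λ = 5: algebraic multiplicity = 4, geometric multiplicity = 2

Determining the block sizes for each eigenvalue:
  λ = 5: with am = 4 and gm = 2, the partition is not yet determined (e.g. several partitions of 4 into 2 parts exist). Let N = A − (5)·I. Computing rank(N^1) = 2, rank(N^2) = 1, rank(N^3) = 0; the number of blocks of size ≥ j is rank(N^{j−1}) − rank(N^j), giving [2, 1, 1]. So we have 1 block(s) of size 3, 1 block(s) of size 1 → block sizes [3, 1]

Assembling the blocks gives a Jordan form
J =
  [5, 1, 0, 0]
  [0, 5, 1, 0]
  [0, 0, 5, 0]
  [0, 0, 0, 5]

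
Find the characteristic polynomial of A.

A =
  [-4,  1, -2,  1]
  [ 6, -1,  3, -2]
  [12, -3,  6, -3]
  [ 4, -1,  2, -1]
x^4

Expanding det(x·I − A) (e.g. by cofactor expansion or by noting that A is similar to its Jordan form J, which has the same characteristic polynomial as A) gives
  χ_A(x) = x^4
which factors as x^4. The eigenvalues (with algebraic multiplicities) are λ = 0 with multiplicity 4.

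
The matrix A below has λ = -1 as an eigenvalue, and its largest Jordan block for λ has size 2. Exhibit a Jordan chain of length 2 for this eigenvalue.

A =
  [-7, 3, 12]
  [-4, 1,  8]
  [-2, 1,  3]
A Jordan chain for λ = -1 of length 2:
v_1 = (-6, -4, -2)ᵀ
v_2 = (1, 0, 0)ᵀ

Let N = A − (-1)·I. We want v_2 with N^2 v_2 = 0 but N^1 v_2 ≠ 0; then v_{j-1} := N · v_j for j = 2, …, 2.

Pick v_2 = (1, 0, 0)ᵀ.
Then v_1 = N · v_2 = (-6, -4, -2)ᵀ.

Sanity check: (A − (-1)·I) v_1 = (0, 0, 0)ᵀ = 0. ✓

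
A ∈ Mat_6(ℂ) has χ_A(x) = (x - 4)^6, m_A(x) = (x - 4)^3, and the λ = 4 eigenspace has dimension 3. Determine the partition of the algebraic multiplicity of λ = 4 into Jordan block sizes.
Block sizes for λ = 4: [3, 2, 1]

Step 1 — from the characteristic polynomial, algebraic multiplicity of λ = 4 is 6. From dim ker(A − (4)·I) = 3, there are exactly 3 Jordan blocks for λ = 4.
Step 2 — from the minimal polynomial, the factor (x − 4)^3 tells us the largest block for λ = 4 has size 3.
Step 3 — with total size 6, 3 blocks, and largest block 3, the block sizes (in nonincreasing order) are [3, 2, 1].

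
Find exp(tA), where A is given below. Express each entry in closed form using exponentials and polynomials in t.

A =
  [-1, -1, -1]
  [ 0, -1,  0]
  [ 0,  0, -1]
e^{tA} =
  [exp(-t), -t*exp(-t), -t*exp(-t)]
  [0, exp(-t), 0]
  [0, 0, exp(-t)]

Strategy: write A = P · J · P⁻¹ where J is a Jordan canonical form, so e^{tA} = P · e^{tJ} · P⁻¹, and e^{tJ} can be computed block-by-block.

A has Jordan form
J =
  [-1,  1,  0]
  [ 0, -1,  0]
  [ 0,  0, -1]
(up to reordering of blocks).

Per-block formulas:
  For a 2×2 Jordan block J_2(-1): exp(t · J_2(-1)) = e^(-1t)·(I + t·N), where N is the 2×2 nilpotent shift.
  For a 1×1 block at λ = -1: exp(t · [-1]) = [e^(-1t)].

After assembling e^{tJ} and conjugating by P, we get:

e^{tA} =
  [exp(-t), -t*exp(-t), -t*exp(-t)]
  [0, exp(-t), 0]
  [0, 0, exp(-t)]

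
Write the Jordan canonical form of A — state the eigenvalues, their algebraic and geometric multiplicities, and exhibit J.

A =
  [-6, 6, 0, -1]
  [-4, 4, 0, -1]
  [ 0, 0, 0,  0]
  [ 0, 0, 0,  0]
J_1(-2) ⊕ J_2(0) ⊕ J_1(0)

The characteristic polynomial is
  det(x·I − A) = x^4 + 2*x^3 = x^3*(x + 2)

Eigenvalues and multiplicities (the geometric multiplicity of λ is n − rank(A − λI), which equals the number of Jordan blocks for λ):
  λ = -2: algebraic multiplicity = 1, geometric multiplicity = 1
  λ = 0: algebraic multiplicity = 3, geometric multiplicity = 2

Determining the block sizes for each eigenvalue:
  λ = -2: one block (gm = 1), so the single block has size am = 1 → block sizes [1]
  λ = 0: 2 blocks summing to 3 forces exactly one block of size 2 and the rest size 1 → block sizes [2, 1]

Assembling the blocks gives a Jordan form
J =
  [-2, 0, 0, 0]
  [ 0, 0, 1, 0]
  [ 0, 0, 0, 0]
  [ 0, 0, 0, 0]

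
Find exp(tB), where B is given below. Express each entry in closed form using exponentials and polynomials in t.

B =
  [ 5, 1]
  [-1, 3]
e^{tB} =
  [t*exp(4*t) + exp(4*t), t*exp(4*t)]
  [-t*exp(4*t), -t*exp(4*t) + exp(4*t)]

Strategy: write B = P · J · P⁻¹ where J is a Jordan canonical form, so e^{tB} = P · e^{tJ} · P⁻¹, and e^{tJ} can be computed block-by-block.

B has Jordan form
J =
  [4, 1]
  [0, 4]
(up to reordering of blocks).

Per-block formulas:
  For a 2×2 Jordan block J_2(4): exp(t · J_2(4)) = e^(4t)·(I + t·N), where N is the 2×2 nilpotent shift.

After assembling e^{tJ} and conjugating by P, we get:

e^{tB} =
  [t*exp(4*t) + exp(4*t), t*exp(4*t)]
  [-t*exp(4*t), -t*exp(4*t) + exp(4*t)]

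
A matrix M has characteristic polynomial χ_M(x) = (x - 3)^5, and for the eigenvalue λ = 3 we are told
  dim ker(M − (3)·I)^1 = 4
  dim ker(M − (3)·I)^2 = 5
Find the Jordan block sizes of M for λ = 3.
Block sizes for λ = 3: [2, 1, 1, 1]

From the dimensions of kernels of powers, the number of Jordan blocks of size at least j is d_j − d_{j−1} where d_j = dim ker(N^j) (with d_0 = 0). Computing the differences gives [4, 1].
The number of blocks of size exactly k is (#blocks of size ≥ k) − (#blocks of size ≥ k + 1), so the partition is: 3 block(s) of size 1, 1 block(s) of size 2.
In nonincreasing order the block sizes are [2, 1, 1, 1].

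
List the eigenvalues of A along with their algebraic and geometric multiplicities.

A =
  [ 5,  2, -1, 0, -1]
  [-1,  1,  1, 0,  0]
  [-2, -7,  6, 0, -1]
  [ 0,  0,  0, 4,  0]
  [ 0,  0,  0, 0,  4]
λ = 4: alg = 5, geom = 3

Step 1 — factor the characteristic polynomial to read off the algebraic multiplicities:
  χ_A(x) = (x - 4)^5

Step 2 — compute geometric multiplicities via the rank-nullity identity g(λ) = n − rank(A − λI):
  rank(A − (4)·I) = 2, so dim ker(A − (4)·I) = n − 2 = 3

Summary:
  λ = 4: algebraic multiplicity = 5, geometric multiplicity = 3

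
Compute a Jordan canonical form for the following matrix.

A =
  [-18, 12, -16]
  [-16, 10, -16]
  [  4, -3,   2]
J_2(-2) ⊕ J_1(-2)

The characteristic polynomial is
  det(x·I − A) = x^3 + 6*x^2 + 12*x + 8 = (x + 2)^3

Eigenvalues and multiplicities (the geometric multiplicity of λ is n − rank(A − λI), which equals the number of Jordan blocks for λ):
  λ = -2: algebraic multiplicity = 3, geometric multiplicity = 2

Determining the block sizes for each eigenvalue:
  λ = -2: 2 blocks summing to 3 forces exactly one block of size 2 and the rest size 1 → block sizes [2, 1]

Assembling the blocks gives a Jordan form
J =
  [-2,  1,  0]
  [ 0, -2,  0]
  [ 0,  0, -2]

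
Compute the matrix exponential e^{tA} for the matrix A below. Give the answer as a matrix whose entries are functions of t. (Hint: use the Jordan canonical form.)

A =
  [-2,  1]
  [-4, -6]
e^{tA} =
  [2*t*exp(-4*t) + exp(-4*t), t*exp(-4*t)]
  [-4*t*exp(-4*t), -2*t*exp(-4*t) + exp(-4*t)]

Strategy: write A = P · J · P⁻¹ where J is a Jordan canonical form, so e^{tA} = P · e^{tJ} · P⁻¹, and e^{tJ} can be computed block-by-block.

A has Jordan form
J =
  [-4,  1]
  [ 0, -4]
(up to reordering of blocks).

Per-block formulas:
  For a 2×2 Jordan block J_2(-4): exp(t · J_2(-4)) = e^(-4t)·(I + t·N), where N is the 2×2 nilpotent shift.

After assembling e^{tJ} and conjugating by P, we get:

e^{tA} =
  [2*t*exp(-4*t) + exp(-4*t), t*exp(-4*t)]
  [-4*t*exp(-4*t), -2*t*exp(-4*t) + exp(-4*t)]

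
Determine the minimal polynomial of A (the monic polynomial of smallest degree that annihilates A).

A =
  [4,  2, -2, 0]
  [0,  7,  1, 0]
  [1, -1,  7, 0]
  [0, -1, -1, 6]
x^3 - 18*x^2 + 108*x - 216

The characteristic polynomial is χ_A(x) = (x - 6)^4, so the eigenvalues are known. The minimal polynomial is
  m_A(x) = Π_λ (x − λ)^{k_λ}
where k_λ is the size of the *largest* Jordan block for λ (equivalently, the smallest k with (A − λI)^k v = 0 for every generalised eigenvector v of λ).

  λ = 6: largest Jordan block has size 3, contributing (x − 6)^3

So m_A(x) = (x - 6)^3 = x^3 - 18*x^2 + 108*x - 216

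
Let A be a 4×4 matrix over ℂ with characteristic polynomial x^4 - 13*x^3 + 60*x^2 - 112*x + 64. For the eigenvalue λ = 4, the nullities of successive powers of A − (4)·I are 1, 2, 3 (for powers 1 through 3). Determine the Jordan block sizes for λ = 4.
Block sizes for λ = 4: [3]

From the dimensions of kernels of powers, the number of Jordan blocks of size at least j is d_j − d_{j−1} where d_j = dim ker(N^j) (with d_0 = 0). Computing the differences gives [1, 1, 1].
The number of blocks of size exactly k is (#blocks of size ≥ k) − (#blocks of size ≥ k + 1), so the partition is: 1 block(s) of size 3.
In nonincreasing order the block sizes are [3].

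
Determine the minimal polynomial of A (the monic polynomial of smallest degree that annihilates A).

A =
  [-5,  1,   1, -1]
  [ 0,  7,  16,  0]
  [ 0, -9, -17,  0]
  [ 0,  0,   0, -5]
x^3 + 15*x^2 + 75*x + 125

The characteristic polynomial is χ_A(x) = (x + 5)^4, so the eigenvalues are known. The minimal polynomial is
  m_A(x) = Π_λ (x − λ)^{k_λ}
where k_λ is the size of the *largest* Jordan block for λ (equivalently, the smallest k with (A − λI)^k v = 0 for every generalised eigenvector v of λ).

  λ = -5: largest Jordan block has size 3, contributing (x + 5)^3

So m_A(x) = (x + 5)^3 = x^3 + 15*x^2 + 75*x + 125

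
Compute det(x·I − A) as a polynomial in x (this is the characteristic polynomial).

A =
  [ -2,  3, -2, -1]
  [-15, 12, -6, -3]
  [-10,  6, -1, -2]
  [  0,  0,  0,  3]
x^4 - 12*x^3 + 54*x^2 - 108*x + 81

Expanding det(x·I − A) (e.g. by cofactor expansion or by noting that A is similar to its Jordan form J, which has the same characteristic polynomial as A) gives
  χ_A(x) = x^4 - 12*x^3 + 54*x^2 - 108*x + 81
which factors as (x - 3)^4. The eigenvalues (with algebraic multiplicities) are λ = 3 with multiplicity 4.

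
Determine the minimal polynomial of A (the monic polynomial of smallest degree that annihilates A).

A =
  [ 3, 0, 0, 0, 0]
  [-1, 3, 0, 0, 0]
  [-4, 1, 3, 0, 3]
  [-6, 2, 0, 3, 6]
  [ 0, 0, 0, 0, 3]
x^3 - 9*x^2 + 27*x - 27

The characteristic polynomial is χ_A(x) = (x - 3)^5, so the eigenvalues are known. The minimal polynomial is
  m_A(x) = Π_λ (x − λ)^{k_λ}
where k_λ is the size of the *largest* Jordan block for λ (equivalently, the smallest k with (A − λI)^k v = 0 for every generalised eigenvector v of λ).

  λ = 3: largest Jordan block has size 3, contributing (x − 3)^3

So m_A(x) = (x - 3)^3 = x^3 - 9*x^2 + 27*x - 27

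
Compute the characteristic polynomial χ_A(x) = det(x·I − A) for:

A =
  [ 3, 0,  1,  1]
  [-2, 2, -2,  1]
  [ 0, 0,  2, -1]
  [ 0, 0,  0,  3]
x^4 - 10*x^3 + 37*x^2 - 60*x + 36

Expanding det(x·I − A) (e.g. by cofactor expansion or by noting that A is similar to its Jordan form J, which has the same characteristic polynomial as A) gives
  χ_A(x) = x^4 - 10*x^3 + 37*x^2 - 60*x + 36
which factors as (x - 3)^2*(x - 2)^2. The eigenvalues (with algebraic multiplicities) are λ = 2 with multiplicity 2, λ = 3 with multiplicity 2.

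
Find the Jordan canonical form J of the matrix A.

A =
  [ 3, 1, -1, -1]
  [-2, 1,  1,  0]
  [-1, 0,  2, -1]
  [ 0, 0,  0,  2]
J_3(2) ⊕ J_1(2)

The characteristic polynomial is
  det(x·I − A) = x^4 - 8*x^3 + 24*x^2 - 32*x + 16 = (x - 2)^4

Eigenvalues and multiplicities (the geometric multiplicity of λ is n − rank(A − λI), which equals the number of Jordan blocks for λ):
  λ = 2: algebraic multiplicity = 4, geometric multiplicity = 2

Determining the block sizes for each eigenvalue:
  λ = 2: with am = 4 and gm = 2, the partition is not yet determined (e.g. several partitions of 4 into 2 parts exist). Let N = A − (2)·I. Computing rank(N^1) = 2, rank(N^2) = 1, rank(N^3) = 0; the number of blocks of size ≥ j is rank(N^{j−1}) − rank(N^j), giving [2, 1, 1]. So we have 1 block(s) of size 3, 1 block(s) of size 1 → block sizes [3, 1]

Assembling the blocks gives a Jordan form
J =
  [2, 1, 0, 0]
  [0, 2, 1, 0]
  [0, 0, 2, 0]
  [0, 0, 0, 2]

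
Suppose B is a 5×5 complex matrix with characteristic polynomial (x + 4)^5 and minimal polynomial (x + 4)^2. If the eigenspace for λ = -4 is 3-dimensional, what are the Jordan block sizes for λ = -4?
Block sizes for λ = -4: [2, 2, 1]

Step 1 — from the characteristic polynomial, algebraic multiplicity of λ = -4 is 5. From dim ker(B − (-4)·I) = 3, there are exactly 3 Jordan blocks for λ = -4.
Step 2 — from the minimal polynomial, the factor (x + 4)^2 tells us the largest block for λ = -4 has size 2.
Step 3 — with total size 5, 3 blocks, and largest block 2, the block sizes (in nonincreasing order) are [2, 2, 1].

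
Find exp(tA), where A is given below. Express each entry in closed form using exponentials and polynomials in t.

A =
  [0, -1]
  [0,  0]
e^{tA} =
  [1, -t]
  [0, 1]

Strategy: write A = P · J · P⁻¹ where J is a Jordan canonical form, so e^{tA} = P · e^{tJ} · P⁻¹, and e^{tJ} can be computed block-by-block.

A has Jordan form
J =
  [0, 1]
  [0, 0]
(up to reordering of blocks).

Per-block formulas:
  For a 2×2 Jordan block J_2(0): exp(t · J_2(0)) = e^(0t)·(I + t·N), where N is the 2×2 nilpotent shift.

After assembling e^{tJ} and conjugating by P, we get:

e^{tA} =
  [1, -t]
  [0, 1]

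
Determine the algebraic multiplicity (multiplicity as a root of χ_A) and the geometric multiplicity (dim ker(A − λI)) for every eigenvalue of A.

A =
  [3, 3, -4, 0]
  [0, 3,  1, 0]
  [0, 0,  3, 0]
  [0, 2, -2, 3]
λ = 3: alg = 4, geom = 2

Step 1 — factor the characteristic polynomial to read off the algebraic multiplicities:
  χ_A(x) = (x - 3)^4

Step 2 — compute geometric multiplicities via the rank-nullity identity g(λ) = n − rank(A − λI):
  rank(A − (3)·I) = 2, so dim ker(A − (3)·I) = n − 2 = 2

Summary:
  λ = 3: algebraic multiplicity = 4, geometric multiplicity = 2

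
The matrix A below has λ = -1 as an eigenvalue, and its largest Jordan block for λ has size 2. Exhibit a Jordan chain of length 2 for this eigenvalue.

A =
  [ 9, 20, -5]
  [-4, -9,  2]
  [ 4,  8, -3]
A Jordan chain for λ = -1 of length 2:
v_1 = (10, -4, 4)ᵀ
v_2 = (1, 0, 0)ᵀ

Let N = A − (-1)·I. We want v_2 with N^2 v_2 = 0 but N^1 v_2 ≠ 0; then v_{j-1} := N · v_j for j = 2, …, 2.

Pick v_2 = (1, 0, 0)ᵀ.
Then v_1 = N · v_2 = (10, -4, 4)ᵀ.

Sanity check: (A − (-1)·I) v_1 = (0, 0, 0)ᵀ = 0. ✓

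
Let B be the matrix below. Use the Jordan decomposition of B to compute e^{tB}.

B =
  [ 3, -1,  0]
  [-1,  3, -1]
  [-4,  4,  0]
e^{tB} =
  [t^2*exp(2*t) + t*exp(2*t) + exp(2*t), -t^2*exp(2*t) - t*exp(2*t), t^2*exp(2*t)/2]
  [t^2*exp(2*t) - t*exp(2*t), -t^2*exp(2*t) + t*exp(2*t) + exp(2*t), t^2*exp(2*t)/2 - t*exp(2*t)]
  [-4*t*exp(2*t), 4*t*exp(2*t), -2*t*exp(2*t) + exp(2*t)]

Strategy: write B = P · J · P⁻¹ where J is a Jordan canonical form, so e^{tB} = P · e^{tJ} · P⁻¹, and e^{tJ} can be computed block-by-block.

B has Jordan form
J =
  [2, 1, 0]
  [0, 2, 1]
  [0, 0, 2]
(up to reordering of blocks).

Per-block formulas:
  For a 3×3 Jordan block J_3(2): exp(t · J_3(2)) = e^(2t)·(I + t·N + (t^2/2)·N^2), where N is the 3×3 nilpotent shift.

After assembling e^{tJ} and conjugating by P, we get:

e^{tB} =
  [t^2*exp(2*t) + t*exp(2*t) + exp(2*t), -t^2*exp(2*t) - t*exp(2*t), t^2*exp(2*t)/2]
  [t^2*exp(2*t) - t*exp(2*t), -t^2*exp(2*t) + t*exp(2*t) + exp(2*t), t^2*exp(2*t)/2 - t*exp(2*t)]
  [-4*t*exp(2*t), 4*t*exp(2*t), -2*t*exp(2*t) + exp(2*t)]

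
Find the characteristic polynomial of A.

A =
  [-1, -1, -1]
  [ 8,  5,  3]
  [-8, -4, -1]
x^3 - 3*x^2 + 3*x - 1

Expanding det(x·I − A) (e.g. by cofactor expansion or by noting that A is similar to its Jordan form J, which has the same characteristic polynomial as A) gives
  χ_A(x) = x^3 - 3*x^2 + 3*x - 1
which factors as (x - 1)^3. The eigenvalues (with algebraic multiplicities) are λ = 1 with multiplicity 3.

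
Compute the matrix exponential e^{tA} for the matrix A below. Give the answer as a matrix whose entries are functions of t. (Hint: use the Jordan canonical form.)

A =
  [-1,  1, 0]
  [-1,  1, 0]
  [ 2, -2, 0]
e^{tA} =
  [1 - t, t, 0]
  [-t, t + 1, 0]
  [2*t, -2*t, 1]

Strategy: write A = P · J · P⁻¹ where J is a Jordan canonical form, so e^{tA} = P · e^{tJ} · P⁻¹, and e^{tJ} can be computed block-by-block.

A has Jordan form
J =
  [0, 1, 0]
  [0, 0, 0]
  [0, 0, 0]
(up to reordering of blocks).

Per-block formulas:
  For a 2×2 Jordan block J_2(0): exp(t · J_2(0)) = e^(0t)·(I + t·N), where N is the 2×2 nilpotent shift.
  For a 1×1 block at λ = 0: exp(t · [0]) = [e^(0t)].

After assembling e^{tJ} and conjugating by P, we get:

e^{tA} =
  [1 - t, t, 0]
  [-t, t + 1, 0]
  [2*t, -2*t, 1]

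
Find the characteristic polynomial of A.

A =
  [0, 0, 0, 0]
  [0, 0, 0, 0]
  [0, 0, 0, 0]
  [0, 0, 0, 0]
x^4

Expanding det(x·I − A) (e.g. by cofactor expansion or by noting that A is similar to its Jordan form J, which has the same characteristic polynomial as A) gives
  χ_A(x) = x^4
which factors as x^4. The eigenvalues (with algebraic multiplicities) are λ = 0 with multiplicity 4.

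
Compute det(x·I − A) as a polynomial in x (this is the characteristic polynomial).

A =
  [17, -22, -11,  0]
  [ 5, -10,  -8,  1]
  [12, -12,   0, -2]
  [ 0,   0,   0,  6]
x^4 - 13*x^3 + 18*x^2 + 324*x - 1080

Expanding det(x·I − A) (e.g. by cofactor expansion or by noting that A is similar to its Jordan form J, which has the same characteristic polynomial as A) gives
  χ_A(x) = x^4 - 13*x^3 + 18*x^2 + 324*x - 1080
which factors as (x - 6)^3*(x + 5). The eigenvalues (with algebraic multiplicities) are λ = -5 with multiplicity 1, λ = 6 with multiplicity 3.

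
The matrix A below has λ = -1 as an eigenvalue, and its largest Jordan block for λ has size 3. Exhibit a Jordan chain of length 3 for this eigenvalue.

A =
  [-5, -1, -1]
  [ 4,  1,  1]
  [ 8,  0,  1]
A Jordan chain for λ = -1 of length 3:
v_1 = (4, 0, -16)ᵀ
v_2 = (-4, 4, 8)ᵀ
v_3 = (1, 0, 0)ᵀ

Let N = A − (-1)·I. We want v_3 with N^3 v_3 = 0 but N^2 v_3 ≠ 0; then v_{j-1} := N · v_j for j = 3, …, 2.

Pick v_3 = (1, 0, 0)ᵀ.
Then v_2 = N · v_3 = (-4, 4, 8)ᵀ.
Then v_1 = N · v_2 = (4, 0, -16)ᵀ.

Sanity check: (A − (-1)·I) v_1 = (0, 0, 0)ᵀ = 0. ✓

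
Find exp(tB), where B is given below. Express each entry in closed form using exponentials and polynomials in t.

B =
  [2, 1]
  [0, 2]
e^{tB} =
  [exp(2*t), t*exp(2*t)]
  [0, exp(2*t)]

Strategy: write B = P · J · P⁻¹ where J is a Jordan canonical form, so e^{tB} = P · e^{tJ} · P⁻¹, and e^{tJ} can be computed block-by-block.

B has Jordan form
J =
  [2, 1]
  [0, 2]
(up to reordering of blocks).

Per-block formulas:
  For a 2×2 Jordan block J_2(2): exp(t · J_2(2)) = e^(2t)·(I + t·N), where N is the 2×2 nilpotent shift.

After assembling e^{tJ} and conjugating by P, we get:

e^{tB} =
  [exp(2*t), t*exp(2*t)]
  [0, exp(2*t)]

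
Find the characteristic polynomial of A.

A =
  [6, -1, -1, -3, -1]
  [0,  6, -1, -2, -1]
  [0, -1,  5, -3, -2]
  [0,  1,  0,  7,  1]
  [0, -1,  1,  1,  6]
x^5 - 30*x^4 + 360*x^3 - 2160*x^2 + 6480*x - 7776

Expanding det(x·I − A) (e.g. by cofactor expansion or by noting that A is similar to its Jordan form J, which has the same characteristic polynomial as A) gives
  χ_A(x) = x^5 - 30*x^4 + 360*x^3 - 2160*x^2 + 6480*x - 7776
which factors as (x - 6)^5. The eigenvalues (with algebraic multiplicities) are λ = 6 with multiplicity 5.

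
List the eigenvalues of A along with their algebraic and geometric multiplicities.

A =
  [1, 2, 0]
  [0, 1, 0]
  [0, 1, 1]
λ = 1: alg = 3, geom = 2

Step 1 — factor the characteristic polynomial to read off the algebraic multiplicities:
  χ_A(x) = (x - 1)^3

Step 2 — compute geometric multiplicities via the rank-nullity identity g(λ) = n − rank(A − λI):
  rank(A − (1)·I) = 1, so dim ker(A − (1)·I) = n − 1 = 2

Summary:
  λ = 1: algebraic multiplicity = 3, geometric multiplicity = 2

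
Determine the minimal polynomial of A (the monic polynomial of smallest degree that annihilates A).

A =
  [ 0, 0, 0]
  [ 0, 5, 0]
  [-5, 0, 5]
x^2 - 5*x

The characteristic polynomial is χ_A(x) = x*(x - 5)^2, so the eigenvalues are known. The minimal polynomial is
  m_A(x) = Π_λ (x − λ)^{k_λ}
where k_λ is the size of the *largest* Jordan block for λ (equivalently, the smallest k with (A − λI)^k v = 0 for every generalised eigenvector v of λ).

  λ = 0: largest Jordan block has size 1, contributing (x − 0)
  λ = 5: largest Jordan block has size 1, contributing (x − 5)

So m_A(x) = x*(x - 5) = x^2 - 5*x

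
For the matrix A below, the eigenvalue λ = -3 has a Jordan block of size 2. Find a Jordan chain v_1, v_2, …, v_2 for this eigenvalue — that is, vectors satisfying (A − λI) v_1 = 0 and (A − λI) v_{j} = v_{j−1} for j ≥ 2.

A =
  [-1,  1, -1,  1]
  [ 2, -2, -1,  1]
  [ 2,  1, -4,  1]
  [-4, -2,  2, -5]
A Jordan chain for λ = -3 of length 2:
v_1 = (2, 2, 2, -4)ᵀ
v_2 = (1, 0, 0, 0)ᵀ

Let N = A − (-3)·I. We want v_2 with N^2 v_2 = 0 but N^1 v_2 ≠ 0; then v_{j-1} := N · v_j for j = 2, …, 2.

Pick v_2 = (1, 0, 0, 0)ᵀ.
Then v_1 = N · v_2 = (2, 2, 2, -4)ᵀ.

Sanity check: (A − (-3)·I) v_1 = (0, 0, 0, 0)ᵀ = 0. ✓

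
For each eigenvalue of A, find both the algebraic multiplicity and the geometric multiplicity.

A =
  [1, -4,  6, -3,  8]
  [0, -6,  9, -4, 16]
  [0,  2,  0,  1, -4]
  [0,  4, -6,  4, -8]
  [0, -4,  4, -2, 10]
λ = 1: alg = 1, geom = 1; λ = 2: alg = 4, geom = 2

Step 1 — factor the characteristic polynomial to read off the algebraic multiplicities:
  χ_A(x) = (x - 2)^4*(x - 1)

Step 2 — compute geometric multiplicities via the rank-nullity identity g(λ) = n − rank(A − λI):
  rank(A − (1)·I) = 4, so dim ker(A − (1)·I) = n − 4 = 1
  rank(A − (2)·I) = 3, so dim ker(A − (2)·I) = n − 3 = 2

Summary:
  λ = 1: algebraic multiplicity = 1, geometric multiplicity = 1
  λ = 2: algebraic multiplicity = 4, geometric multiplicity = 2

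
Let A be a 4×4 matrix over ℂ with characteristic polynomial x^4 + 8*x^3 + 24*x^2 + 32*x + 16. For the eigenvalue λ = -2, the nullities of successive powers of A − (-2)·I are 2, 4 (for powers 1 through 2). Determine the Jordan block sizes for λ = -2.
Block sizes for λ = -2: [2, 2]

From the dimensions of kernels of powers, the number of Jordan blocks of size at least j is d_j − d_{j−1} where d_j = dim ker(N^j) (with d_0 = 0). Computing the differences gives [2, 2].
The number of blocks of size exactly k is (#blocks of size ≥ k) − (#blocks of size ≥ k + 1), so the partition is: 2 block(s) of size 2.
In nonincreasing order the block sizes are [2, 2].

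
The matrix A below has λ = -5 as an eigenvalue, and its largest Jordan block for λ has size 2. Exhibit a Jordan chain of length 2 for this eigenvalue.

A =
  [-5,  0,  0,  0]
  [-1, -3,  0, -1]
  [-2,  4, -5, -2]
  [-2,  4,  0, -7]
A Jordan chain for λ = -5 of length 2:
v_1 = (0, -1, -2, -2)ᵀ
v_2 = (1, 0, 0, 0)ᵀ

Let N = A − (-5)·I. We want v_2 with N^2 v_2 = 0 but N^1 v_2 ≠ 0; then v_{j-1} := N · v_j for j = 2, …, 2.

Pick v_2 = (1, 0, 0, 0)ᵀ.
Then v_1 = N · v_2 = (0, -1, -2, -2)ᵀ.

Sanity check: (A − (-5)·I) v_1 = (0, 0, 0, 0)ᵀ = 0. ✓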